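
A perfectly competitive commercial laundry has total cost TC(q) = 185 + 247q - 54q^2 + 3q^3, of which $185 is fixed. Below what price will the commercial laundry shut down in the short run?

The shutdown price is the minimum of AVC. VC = 247q - 54q^2 + 3q^3, so AVC = 247 - 54q + 3q^2.
At the minimum of AVC, MC = AVC. MC = 247 - 108q + 9q^2; setting MC = AVC gives 6q^2 - 54q = 0, so q = 9. min AVC = 4.
So the shutdown price is $4.

$4 per unit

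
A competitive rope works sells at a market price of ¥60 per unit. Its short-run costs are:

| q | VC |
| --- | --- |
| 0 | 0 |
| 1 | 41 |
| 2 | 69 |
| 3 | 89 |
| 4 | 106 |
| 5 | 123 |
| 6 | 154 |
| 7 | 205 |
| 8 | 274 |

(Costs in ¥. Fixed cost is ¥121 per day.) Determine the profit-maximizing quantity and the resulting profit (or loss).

Compute π = P·q − TC at each output: q=0: -121; q=1: -102; q=2: -70; q=3: -30; q=4: 13; q=5: 56; q=6: 85; q=7: 94; q=8: 85.
Profit is maximized at q = 7. AVC there is 205/7 = ¥29.29 ≤ P, so producing beats shutting down (which would give -¥121).

q = 7; profit = ¥94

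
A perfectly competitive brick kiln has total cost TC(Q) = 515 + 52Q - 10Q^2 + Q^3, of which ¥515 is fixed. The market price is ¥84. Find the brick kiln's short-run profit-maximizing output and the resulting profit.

Profit = -¥131 at Q = 8

AVC = 52 - 10Q + Q^2 has its minimum ¥27 at Q = 5; price ¥84 clears that bar, so the firm operates.
With MC = 52 - 20Q + 3Q^2, P = MC on the upward-sloping part at Q* = 8.
TR = 84·8 = 672. TC = 515 + 288 = 803. Profit = 672 − 803 = -¥131.
That loss of ¥131 beats the ¥515 the firm would lose by shutting down; producing recovers ¥384 of fixed cost.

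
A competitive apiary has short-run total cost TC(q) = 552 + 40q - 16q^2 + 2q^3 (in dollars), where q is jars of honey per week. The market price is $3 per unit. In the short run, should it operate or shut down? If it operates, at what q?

Variable cost is VC = 40q - 16q^2 + 2q^3, so AVC = VC/q = 40 - 16q + 2q^2 and MC = dTC/dq = 40 - 32q + 6q^2.
AVC is minimized where dAVC/dq = -16 + 4q = 0, at q = 4; min AVC = 40 - 16·4 + 2·4^2 = $8.
P = $3 lies below min AVC = $8; no output level covers variable cost.
The firm minimizes its loss by shutting down and losing only its fixed cost of $552.

Shut down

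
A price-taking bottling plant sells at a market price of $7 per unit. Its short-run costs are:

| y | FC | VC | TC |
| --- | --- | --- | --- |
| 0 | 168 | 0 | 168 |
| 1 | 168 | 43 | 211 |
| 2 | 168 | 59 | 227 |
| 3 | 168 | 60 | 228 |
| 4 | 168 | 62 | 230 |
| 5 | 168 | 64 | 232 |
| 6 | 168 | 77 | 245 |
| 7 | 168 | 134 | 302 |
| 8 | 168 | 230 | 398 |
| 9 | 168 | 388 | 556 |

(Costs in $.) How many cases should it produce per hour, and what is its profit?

y = 0 (shut down); profit = -$168

Compute π = P·y − TC at each output: y=0: -168; y=1: -204; y=2: -213; y=3: -207; y=4: -202; y=5: -197; y=6: -203; y=7: -253; y=8: -342; y=9: -493.
Profit is highest at y = 0. Equivalently, the lowest AVC in the table is 64/5 ≈ $12.80 at y = 5, and P = $7 falls below it — price never covers variable cost, so the firm shuts down and loses only its fixed cost.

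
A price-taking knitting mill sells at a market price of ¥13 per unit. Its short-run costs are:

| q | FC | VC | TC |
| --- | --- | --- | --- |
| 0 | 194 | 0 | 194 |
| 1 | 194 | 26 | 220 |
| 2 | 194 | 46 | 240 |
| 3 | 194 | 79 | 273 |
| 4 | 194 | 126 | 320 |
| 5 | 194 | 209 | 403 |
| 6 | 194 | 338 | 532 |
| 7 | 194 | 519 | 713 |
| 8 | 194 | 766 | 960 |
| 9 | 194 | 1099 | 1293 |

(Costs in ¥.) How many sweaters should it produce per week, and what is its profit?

q = 0 (shut down); profit = -¥194

Compute π = P·q − TC at each output: q=0: -194; q=1: -207; q=2: -214; q=3: -234; q=4: -268; q=5: -338; q=6: -454; q=7: -622; q=8: -856; q=9: -1176.
Profit is highest at q = 0. Equivalently, the lowest AVC in the table is 46/2 ≈ ¥23 at q = 2, and P = ¥13 falls below it — price never covers variable cost, so the firm shuts down and loses only its fixed cost.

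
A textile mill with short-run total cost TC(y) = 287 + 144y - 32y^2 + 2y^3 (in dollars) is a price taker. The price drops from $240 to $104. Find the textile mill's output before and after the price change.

Output falls from 12 to 10

AVC = 144 - 32y + 2y^2, minimized at y = 8 where min AVC = $16. MC = 144 - 64y + 6y^2.
At P = $240 ≥ min AVC, set P = MC on the rising branch: y = 12.
At P = $104 ≥ min AVC, set P = MC: y = 10. The firm stays open but cuts output.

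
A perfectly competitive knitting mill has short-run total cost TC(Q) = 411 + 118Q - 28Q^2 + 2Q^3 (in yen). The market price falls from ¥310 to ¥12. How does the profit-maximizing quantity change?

AVC = 118 - 28Q + 2Q^2, minimized at Q = 7 where min AVC = ¥20. MC = 118 - 56Q + 6Q^2.
With P = ¥310 above the shutdown price, P = MC gives Q = 12.
At P = ¥12 < min AVC = ¥20, price no longer covers variable cost at any output, so the firm shuts down: Q = 0.

Output falls from 12 to 0 (the firm shuts down)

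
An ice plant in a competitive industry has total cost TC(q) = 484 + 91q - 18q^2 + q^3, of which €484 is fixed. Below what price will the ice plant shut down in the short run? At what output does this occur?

The shutdown price is the minimum of AVC. VC = 91q - 18q^2 + q^3, so AVC = 91 - 18q + q^2.
dAVC/dq = -18 + 2q = 0 gives q = 9. min AVC = 91 - 18·9 + 9^2 = 10.
For P < €10 the firm produces nothing.

€10 per unit, at q = 9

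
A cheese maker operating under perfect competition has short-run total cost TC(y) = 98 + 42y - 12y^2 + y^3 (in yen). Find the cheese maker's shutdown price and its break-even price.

Shutdown price = min AVC. AVC = 42 - 12y + y^2, with vertex at y = 6 and minimum ¥6.
ATC = 98/y + 42 - 12y + y^2. Setting dATC/dy = −98/y^2 − 12 + 2y = 0 gives y = 7 (since 2·7^3 − 12·7^2 = 98).
min ATC = 98/7 + 42 − 12·7 + 7^2 = ¥21. That is the break-even price.
Between these two prices the firm operates at a loss; above ¥21 it earns a profit.

Shutdown price = ¥6; break-even price = ¥21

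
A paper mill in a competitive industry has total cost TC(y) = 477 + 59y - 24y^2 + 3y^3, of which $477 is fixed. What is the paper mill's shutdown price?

The firm shuts down when price falls below the minimum of average variable cost. AVC = VC/y = 59 - 24y + 3y^2.
At the minimum of AVC, MC = AVC. MC = 59 - 48y + 9y^2; setting MC = AVC gives 6y^2 - 24y = 0, so y = 4. min AVC = 11.
The firm shuts down for any P below $11.

$11 per unit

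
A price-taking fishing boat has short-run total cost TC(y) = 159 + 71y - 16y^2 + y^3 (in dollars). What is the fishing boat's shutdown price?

$7 per unit

The shutdown price is the minimum of AVC. VC = 71y - 16y^2 + y^3, so AVC = 71 - 16y + y^2.
At the minimum of AVC, MC = AVC. MC = 71 - 32y + 3y^2; setting MC = AVC gives 2y^2 - 16y = 0, so y = 8. min AVC = 7.
So the shutdown price is $7.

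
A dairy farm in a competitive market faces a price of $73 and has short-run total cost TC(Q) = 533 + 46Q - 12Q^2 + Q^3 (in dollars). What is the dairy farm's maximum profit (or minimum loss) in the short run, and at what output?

Profit = -$47 at Q = 9

AVC = 46 - 12Q + Q^2 has its minimum $10 at Q = 6; price $73 clears that bar, so the firm operates.
MC = 46 - 24Q + 3Q^2. Setting P = MC and taking the root on the rising branch gives Q* = 9.
TR = 73·9 = 657. TC = 533 + 171 = 704. Profit = 657 − 704 = -$47.
That loss of $47 beats the $533 the firm would lose by shutting down; producing recovers $486 of fixed cost.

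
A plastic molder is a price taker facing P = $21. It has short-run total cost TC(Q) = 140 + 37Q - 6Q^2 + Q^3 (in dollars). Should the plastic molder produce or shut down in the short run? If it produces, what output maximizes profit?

From TC, MC = TC'(Q) = 37 - 12Q + 3Q^2 and AVC = VC/Q = 37 - 6Q + Q^2.
The AVC parabola has its vertex at Q = 6/2 = 3, where AVC = 37 - 6·3 + 3^2 = $28.
With P < min AVC ($21 < $28), every unit sold adds to the loss.
Best response: produce nothing and absorb the $140 fixed cost.

Shut down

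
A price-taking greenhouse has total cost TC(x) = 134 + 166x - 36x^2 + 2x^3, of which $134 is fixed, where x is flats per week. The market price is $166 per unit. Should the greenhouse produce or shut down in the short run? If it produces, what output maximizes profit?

From TC, MC = TC'(x) = 166 - 72x + 6x^2 and AVC = VC/x = 166 - 36x + 2x^2.
AVC is minimized where dAVC/dx = -36 + 4x = 0, at x = 9; min AVC = 166 - 36·9 + 2·9^2 = $4.
Because $166 ≥ $4, revenue can cover variable cost; the firm operates.
Solving P = MC: -72x + 6x^2 = 0 ⇒ x = 0 or 12. On the upward-sloping branch, x* = 12.
Check: AVC at x = 12 is $22 ≤ P, so revenue covers variable cost.
Profit = P·x − TC = 166·12 − 398 = $1594.

Produce at x = 12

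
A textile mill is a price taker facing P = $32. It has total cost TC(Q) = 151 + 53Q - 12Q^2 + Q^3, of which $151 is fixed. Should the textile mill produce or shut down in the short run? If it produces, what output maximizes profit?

Produce at Q = 7

From TC, MC = TC'(Q) = 53 - 24Q + 3Q^2 and AVC = VC/Q = 53 - 12Q + Q^2.
The AVC parabola has its vertex at Q = 12/2 = 6, where AVC = 53 - 12·6 + 6^2 = $17.
Because $32 ≥ $17, revenue can cover variable cost; the firm operates.
P = MC gives 21 - 24Q + 3Q^2 = 0, with roots 1 and 7. Take the larger (rising MC): Q* = 7.
Check: AVC at Q = 7 is $18 ≤ P, so revenue covers variable cost.
Profit = P·Q − TC = 32·7 − 277 = -$53, a loss, but smaller than the $151 fixed cost the firm would lose by shutting down.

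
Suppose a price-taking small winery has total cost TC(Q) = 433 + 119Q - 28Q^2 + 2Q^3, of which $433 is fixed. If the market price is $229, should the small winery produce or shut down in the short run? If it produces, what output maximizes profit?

Produce at Q = 11

From TC, MC = TC'(Q) = 119 - 56Q + 6Q^2 and AVC = VC/Q = 119 - 28Q + 2Q^2.
AVC hits its minimum where MC = AVC, at Q = 7, giving min AVC = 119 - 28·7 + 2·7^2 = $21.
P = $229 exceeds min AVC = $21, so the firm stays open.
P = MC gives -110 - 56Q + 6Q^2 = 0, with roots -5/3 and 11. Take the larger (rising MC): Q* = 11.
Check: AVC at Q = 11 is $53 ≤ P, so revenue covers variable cost.
Profit = P·Q − TC = 229·11 − 1016 = $1503.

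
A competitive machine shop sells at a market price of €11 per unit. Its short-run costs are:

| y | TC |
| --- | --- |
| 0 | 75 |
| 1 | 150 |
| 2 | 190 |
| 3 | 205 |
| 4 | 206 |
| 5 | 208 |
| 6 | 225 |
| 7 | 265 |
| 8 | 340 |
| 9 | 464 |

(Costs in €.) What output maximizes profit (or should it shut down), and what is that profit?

y = 0 (shut down); profit = -€75

Compute π = P·y − TC at each output: y=0: -75; y=1: -139; y=2: -168; y=3: -172; y=4: -162; y=5: -153; y=6: -159; y=7: -188; y=8: -252; y=9: -365.
Profit is highest at y = 0. Equivalently, the lowest AVC in the table is 150/6 ≈ €25 at y = 6, and P = €11 falls below it — price never covers variable cost, so the firm shuts down and loses only its fixed cost.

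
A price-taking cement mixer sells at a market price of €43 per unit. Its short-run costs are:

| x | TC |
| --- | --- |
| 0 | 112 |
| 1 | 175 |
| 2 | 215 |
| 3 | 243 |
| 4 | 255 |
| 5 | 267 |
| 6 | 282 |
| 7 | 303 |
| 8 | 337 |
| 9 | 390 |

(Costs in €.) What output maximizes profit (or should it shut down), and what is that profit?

Tabulate TR − TC: x=0: -112; x=1: -132; x=2: -129; x=3: -114; x=4: -83; x=5: -52; x=6: -24; x=7: -2; x=8: 7; x=9: -3.
Profit is maximized at x = 8. AVC there is 225/8 = €28.12 ≤ P, so producing beats shutting down (which would give -€112).

x = 8; profit = €7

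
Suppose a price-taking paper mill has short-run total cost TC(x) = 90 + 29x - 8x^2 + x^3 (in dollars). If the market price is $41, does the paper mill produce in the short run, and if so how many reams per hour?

Produce at x = 6

From TC, MC = TC'(x) = 29 - 16x + 3x^2 and AVC = VC/x = 29 - 8x + x^2.
AVC is minimized where dAVC/dx = -8 + 2x = 0, at x = 4; min AVC = 29 - 8·4 + 4^2 = $13.
Because $41 ≥ $13, revenue can cover variable cost; the firm operates.
P = MC gives -12 - 16x + 3x^2 = 0, with roots -2/3 and 6. Take the larger (rising MC): x* = 6.
Check: AVC at x = 6 is $17 ≤ P, so revenue covers variable cost.
Profit = P·x − TC = 41·6 − 192 = $54.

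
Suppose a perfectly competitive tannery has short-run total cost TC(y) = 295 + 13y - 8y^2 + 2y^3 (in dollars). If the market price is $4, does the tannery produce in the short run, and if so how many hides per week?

Shut down

Strip out fixed cost: VC = 13y - 8y^2 + 2y^3. Then AVC = 13 - 8y + 2y^2 and MC = 13 - 16y + 6y^2.
The AVC parabola has its vertex at y = 8/4 = 2, where AVC = 13 - 8·2 + 2·2^2 = $5.
With P < min AVC ($4 < $5), every unit sold adds to the loss.
Shutting down limits the loss to fixed cost, $295.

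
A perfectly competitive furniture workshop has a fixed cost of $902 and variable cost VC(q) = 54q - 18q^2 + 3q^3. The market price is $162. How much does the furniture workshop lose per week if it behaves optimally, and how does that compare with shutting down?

Profit = -$254 at q = 6

AVC = 54 - 18q + 3q^2; min AVC = $27 at q = 3. Since P = $162 ≥ min AVC, the firm produces.
MC = 54 - 36q + 9q^2. Setting P = MC and taking the root on the rising branch gives q* = 6.
TR = 162·6 = 972. TC = 902 + 324 = 1226. Profit = 972 − 1226 = -$254.
That loss of $254 beats the $902 the firm would lose by shutting down; producing recovers $648 of fixed cost.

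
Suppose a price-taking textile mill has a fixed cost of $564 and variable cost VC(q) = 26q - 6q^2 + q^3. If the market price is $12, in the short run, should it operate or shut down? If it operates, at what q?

Variable cost is VC = 26q - 6q^2 + q^3, so AVC = VC/q = 26 - 6q + q^2 and MC = dTC/dq = 26 - 12q + 3q^2.
The AVC parabola has its vertex at q = 6/2 = 3, where AVC = 26 - 6·3 + 3^2 = $17.
With P < min AVC ($12 < $17), every unit sold adds to the loss.
The firm minimizes its loss by shutting down and losing only its fixed cost of $564.

Shut down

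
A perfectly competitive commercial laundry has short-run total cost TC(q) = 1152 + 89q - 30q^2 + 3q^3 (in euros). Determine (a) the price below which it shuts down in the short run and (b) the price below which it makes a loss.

Shutdown price = €14; break-even price = €185

AVC = 89 - 30q + 3q^2; minimized at q = 5, giving min AVC = €14. That is the shutdown price.
ATC = 1152/q + 89 - 30q + 3q^2. Setting dATC/dq = −1152/q^2 − 30 + 6q = 0 gives q = 8 (since 6·8^3 − 30·8^2 = 1152).
min ATC = 1152/8 + 89 − 30·8 + 3·8^2 = €185. That is the break-even price.
For €14 ≤ P < €185 the firm produces at a loss; below €14 it shuts down.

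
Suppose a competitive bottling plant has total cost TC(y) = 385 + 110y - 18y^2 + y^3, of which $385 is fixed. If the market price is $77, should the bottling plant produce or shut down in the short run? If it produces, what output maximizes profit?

Produce at y = 11

From TC, MC = TC'(y) = 110 - 36y + 3y^2 and AVC = VC/y = 110 - 18y + y^2.
The AVC parabola has its vertex at y = 18/2 = 9, where AVC = 110 - 18·9 + 9^2 = $29.
P = $77 exceeds min AVC = $29, so the firm stays open.
P = MC gives 33 - 36y + 3y^2 = 0, with roots 1 and 11. Take the larger (rising MC): y* = 11.
Check: AVC at y = 11 is $33 ≤ P, so revenue covers variable cost.
Profit = P·y − TC = 77·11 − 748 = $99.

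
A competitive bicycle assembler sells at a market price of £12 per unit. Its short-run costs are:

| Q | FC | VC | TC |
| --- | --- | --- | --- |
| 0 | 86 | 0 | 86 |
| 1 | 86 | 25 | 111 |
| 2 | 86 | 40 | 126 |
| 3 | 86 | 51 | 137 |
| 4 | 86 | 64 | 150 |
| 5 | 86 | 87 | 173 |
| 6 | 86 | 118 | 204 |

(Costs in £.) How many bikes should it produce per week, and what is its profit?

Profit at each row (π = 12Q − TC): Q=0: -86; Q=1: -99; Q=2: -102; Q=3: -101; Q=4: -102; Q=5: -113; Q=6: -132.
Profit is highest at Q = 0. Equivalently, the lowest AVC in the table is 64/4 ≈ £16 at Q = 4, and P = £12 falls below it — price never covers variable cost, so the firm shuts down and loses only its fixed cost.

Q = 0 (shut down); profit = -£86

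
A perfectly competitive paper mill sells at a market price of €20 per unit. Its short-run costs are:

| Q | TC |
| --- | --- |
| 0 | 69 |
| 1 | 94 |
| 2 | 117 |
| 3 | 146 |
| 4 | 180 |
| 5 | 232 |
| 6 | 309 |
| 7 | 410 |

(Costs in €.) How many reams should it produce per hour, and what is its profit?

Q = 0 (shut down); profit = -€69

Tabulate TR − TC: Q=0: -69; Q=1: -74; Q=2: -77; Q=3: -86; Q=4: -100; Q=5: -132; Q=6: -189; Q=7: -270.
Profit is highest at Q = 0. Equivalently, the lowest AVC in the table is 48/2 ≈ €24 at Q = 2, and P = €20 falls below it — price never covers variable cost, so the firm shuts down and loses only its fixed cost.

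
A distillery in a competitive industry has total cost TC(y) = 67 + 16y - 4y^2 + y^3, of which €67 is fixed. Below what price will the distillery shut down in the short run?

The firm shuts down when price falls below the minimum of average variable cost. AVC = VC/y = 16 - 4y + y^2.
At the minimum of AVC, MC = AVC. MC = 16 - 8y + 3y^2; setting MC = AVC gives 2y^2 - 4y = 0, so y = 2. min AVC = 12.
The firm shuts down for any P below €12.

€12 per unit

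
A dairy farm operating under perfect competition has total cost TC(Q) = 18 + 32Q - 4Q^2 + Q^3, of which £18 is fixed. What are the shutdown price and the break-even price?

AVC = 32 - 4Q + Q^2; minimized at Q = 2, giving min AVC = £28. That is the shutdown price.
ATC = 18/Q + 32 - 4Q + Q^2. Setting dATC/dQ = −18/Q^2 − 4 + 2Q = 0 gives Q = 3 (since 2·3^3 − 4·3^2 = 18).
min ATC = 18/3 + 32 − 4·3 + 3^2 = £35. That is the break-even price.
Between these two prices the firm operates at a loss; above £35 it earns a profit.

Shutdown price = £28; break-even price = £35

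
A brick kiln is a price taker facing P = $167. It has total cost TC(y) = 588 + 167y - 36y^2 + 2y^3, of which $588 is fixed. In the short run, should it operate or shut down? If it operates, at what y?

Produce at y = 12

Variable cost is VC = 167y - 36y^2 + 2y^3, so AVC = VC/y = 167 - 36y + 2y^2 and MC = dTC/dy = 167 - 72y + 6y^2.
AVC hits its minimum where MC = AVC, at y = 9, giving min AVC = 167 - 36·9 + 2·9^2 = $5.
Since P = $167 ≥ min AVC = $5, price covers variable cost and the firm should produce.
Solving P = MC: -72y + 6y^2 = 0 ⇒ y = 0 or 12. On the upward-sloping branch, y* = 12.
Check: AVC at y = 12 is $23 ≤ P, so revenue covers variable cost.
Profit = P·y − TC = 167·12 − 864 = $1140.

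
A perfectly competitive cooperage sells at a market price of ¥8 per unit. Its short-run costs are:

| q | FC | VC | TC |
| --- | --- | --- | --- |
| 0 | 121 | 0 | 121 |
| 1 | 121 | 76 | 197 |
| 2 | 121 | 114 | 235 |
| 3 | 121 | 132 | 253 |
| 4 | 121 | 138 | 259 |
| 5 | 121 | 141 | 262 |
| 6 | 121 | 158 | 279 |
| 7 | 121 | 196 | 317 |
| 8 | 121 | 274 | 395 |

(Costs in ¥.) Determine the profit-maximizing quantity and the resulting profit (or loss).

Compute π = P·q − TC at each output: q=0: -121; q=1: -189; q=2: -219; q=3: -229; q=4: -227; q=5: -222; q=6: -231; q=7: -261; q=8: -331.
Profit is highest at q = 0. Equivalently, the lowest AVC in the table is 158/6 ≈ ¥26.33 at q = 6, and P = ¥8 falls below it — price never covers variable cost, so the firm shuts down and loses only its fixed cost.

q = 0 (shut down); profit = -¥121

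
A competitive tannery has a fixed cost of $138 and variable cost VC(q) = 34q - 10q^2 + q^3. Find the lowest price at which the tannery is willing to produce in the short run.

$9 per unit

The shutdown price is the minimum of AVC. VC = 34q - 10q^2 + q^3, so AVC = 34 - 10q + q^2.
At the minimum of AVC, MC = AVC. MC = 34 - 20q + 3q^2; setting MC = AVC gives 2q^2 - 10q = 0, so q = 5. min AVC = 9.
So the shutdown price is $9.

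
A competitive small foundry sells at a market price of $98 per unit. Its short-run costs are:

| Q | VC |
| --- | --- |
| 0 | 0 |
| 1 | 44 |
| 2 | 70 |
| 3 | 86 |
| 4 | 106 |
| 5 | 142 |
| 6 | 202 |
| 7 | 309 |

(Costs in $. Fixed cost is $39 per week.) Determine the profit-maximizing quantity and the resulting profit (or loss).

Compute π = P·Q − TC at each output: Q=0: -39; Q=1: 15; Q=2: 87; Q=3: 169; Q=4: 247; Q=5: 309; Q=6: 347; Q=7: 338.
Profit is maximized at Q = 6. AVC there is 202/6 = $33.67 ≤ P, so producing beats shutting down (which would give -$39).

Q = 6; profit = $347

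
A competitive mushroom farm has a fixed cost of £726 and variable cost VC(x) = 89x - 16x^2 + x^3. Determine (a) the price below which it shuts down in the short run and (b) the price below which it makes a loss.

Shutdown price = min AVC. AVC = 89 - 16x + x^2, with vertex at x = 8 and minimum £25.
ATC = 726/x + 89 - 16x + x^2. Setting dATC/dx = −726/x^2 − 16 + 2x = 0 gives x = 11 (since 2·11^3 − 16·11^2 = 726).
min ATC = 726/11 + 89 − 16·11 + 11^2 = £100. That is the break-even price.
For £25 ≤ P < £100 the firm produces at a loss; below £25 it shuts down.

Shutdown price = £25; break-even price = £100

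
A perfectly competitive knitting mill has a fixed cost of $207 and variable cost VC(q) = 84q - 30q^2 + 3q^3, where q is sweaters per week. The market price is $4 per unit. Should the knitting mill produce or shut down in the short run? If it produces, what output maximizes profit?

Strip out fixed cost: VC = 84q - 30q^2 + 3q^3. Then AVC = 84 - 30q + 3q^2 and MC = 84 - 60q + 9q^2.
AVC hits its minimum where MC = AVC, at q = 5, giving min AVC = 84 - 30·5 + 3·5^2 = $9.
With P < min AVC ($4 < $9), every unit sold adds to the loss.
The firm minimizes its loss by shutting down and losing only its fixed cost of $207.

Shut down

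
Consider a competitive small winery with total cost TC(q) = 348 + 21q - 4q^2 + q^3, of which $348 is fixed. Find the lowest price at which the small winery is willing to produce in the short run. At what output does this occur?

Short-run supply begins at min AVC. From VC = 21q - 4q^2 + q^3, AVC = 21 - 4q + q^2.
dAVC/dq = -4 + 2q = 0 gives q = 2. min AVC = 21 - 4·2 + 2^2 = 17.
The firm shuts down for any P below $17.

$17 per unit, at q = 2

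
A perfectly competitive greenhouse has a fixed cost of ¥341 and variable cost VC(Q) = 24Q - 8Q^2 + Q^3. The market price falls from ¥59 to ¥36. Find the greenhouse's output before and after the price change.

Output falls from 7 to 6

MC = 24 - 16Q + 3Q^2; the shutdown threshold is min AVC = ¥8 (at Q = 4).
With P = ¥59 above the shutdown price, P = MC gives Q = 7.
At P = ¥36 ≥ min AVC, set P = MC: Q = 6. The firm stays open but cuts output.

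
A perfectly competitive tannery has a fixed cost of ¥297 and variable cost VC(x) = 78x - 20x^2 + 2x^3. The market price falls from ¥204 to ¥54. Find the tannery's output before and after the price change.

Output falls from 9 to 6

MC = 78 - 40x + 6x^2; the shutdown threshold is min AVC = ¥28 (at x = 5).
At P = ¥204 ≥ min AVC, set P = MC on the rising branch: x = 9.
At P = ¥54 ≥ min AVC, set P = MC: x = 6. The firm stays open but cuts output.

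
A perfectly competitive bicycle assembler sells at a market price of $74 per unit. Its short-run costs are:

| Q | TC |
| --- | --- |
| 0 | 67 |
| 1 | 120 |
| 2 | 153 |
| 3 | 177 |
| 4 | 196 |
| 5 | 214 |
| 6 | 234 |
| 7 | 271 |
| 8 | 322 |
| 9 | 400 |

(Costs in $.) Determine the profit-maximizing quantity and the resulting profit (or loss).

Tabulate TR − TC: Q=0: -67; Q=1: -46; Q=2: -5; Q=3: 45; Q=4: 100; Q=5: 156; Q=6: 210; Q=7: 247; Q=8: 270; Q=9: 266.
Profit is maximized at Q = 8. AVC there is 255/8 = $31.88 ≤ P, so producing beats shutting down (which would give -$67).

Q = 8; profit = $270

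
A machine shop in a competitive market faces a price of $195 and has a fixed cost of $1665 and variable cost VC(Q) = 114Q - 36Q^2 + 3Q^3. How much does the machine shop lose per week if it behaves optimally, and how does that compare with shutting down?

Profit = -$207 at Q = 9

AVC = 114 - 36Q + 3Q^2; min AVC = $6 at Q = 6. Since P = $195 ≥ min AVC, the firm produces.
MC = 114 - 72Q + 9Q^2. Setting P = MC and taking the root on the rising branch gives Q* = 9.
TR = 195·9 = 1755. TC = 1665 + 297 = 1962. Profit = 1755 − 1962 = -$207.
By producing, the firm covers all variable cost plus $1458 of fixed cost; shutting down would lose the full $1665.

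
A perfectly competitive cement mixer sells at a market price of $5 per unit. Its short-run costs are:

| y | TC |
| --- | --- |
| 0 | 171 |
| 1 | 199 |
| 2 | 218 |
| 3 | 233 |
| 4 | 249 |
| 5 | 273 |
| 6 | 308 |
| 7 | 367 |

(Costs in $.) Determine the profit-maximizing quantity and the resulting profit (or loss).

y = 0 (shut down); profit = -$171

Compute π = P·y − TC at each output: y=0: -171; y=1: -194; y=2: -208; y=3: -218; y=4: -229; y=5: -248; y=6: -278; y=7: -332.
Profit is highest at y = 0. Equivalently, the lowest AVC in the table is 78/4 ≈ $19.50 at y = 4, and P = $5 falls below it — price never covers variable cost, so the firm shuts down and loses only its fixed cost.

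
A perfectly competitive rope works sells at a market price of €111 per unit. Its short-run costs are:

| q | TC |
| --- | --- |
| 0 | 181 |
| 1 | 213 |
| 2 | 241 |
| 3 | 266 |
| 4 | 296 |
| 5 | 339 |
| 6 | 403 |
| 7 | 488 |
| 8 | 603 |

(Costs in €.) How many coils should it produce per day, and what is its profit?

Profit at each row (π = 111q − TC): q=0: -181; q=1: -102; q=2: -19; q=3: 67; q=4: 148; q=5: 216; q=6: 263; q=7: 289; q=8: 285.
Profit is maximized at q = 7. AVC there is 307/7 = €43.86 ≤ P, so producing beats shutting down (which would give -€181).

q = 7; profit = €289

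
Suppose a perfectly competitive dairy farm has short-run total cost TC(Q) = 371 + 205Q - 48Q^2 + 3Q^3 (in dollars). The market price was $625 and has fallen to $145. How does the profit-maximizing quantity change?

MC = 205 - 96Q + 9Q^2; the shutdown threshold is min AVC = $13 (at Q = 8).
With P = $625 above the shutdown price, P = MC gives Q = 14.
At P = $145 ≥ min AVC, set P = MC: Q = 10. The firm stays open but cuts output.

Output falls from 14 to 10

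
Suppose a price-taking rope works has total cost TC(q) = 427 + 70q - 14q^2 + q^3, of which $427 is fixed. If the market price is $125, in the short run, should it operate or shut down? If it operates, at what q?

From TC, MC = TC'(q) = 70 - 28q + 3q^2 and AVC = VC/q = 70 - 14q + q^2.
AVC is minimized where dAVC/dq = -14 + 2q = 0, at q = 7; min AVC = 70 - 14·7 + 7^2 = $21.
Since P = $125 ≥ min AVC = $21, price covers variable cost and the firm should produce.
Set P = MC: 125 = 70 - 28q + 3q^2 → -55 - 28q + 3q^2 = 0. The roots are q = -5/3 and q = 11; the profit-maximizing output is on the rising part of MC, so q* = 11.
Check: AVC at q = 11 is $37 ≤ P, so revenue covers variable cost.
Profit = P·q − TC = 125·11 − 834 = $541.

Produce at q = 11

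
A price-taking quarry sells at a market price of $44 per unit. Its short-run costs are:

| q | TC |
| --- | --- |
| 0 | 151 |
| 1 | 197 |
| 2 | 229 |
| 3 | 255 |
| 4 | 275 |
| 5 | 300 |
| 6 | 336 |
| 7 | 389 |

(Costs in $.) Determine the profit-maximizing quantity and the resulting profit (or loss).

Tabulate TR − TC: q=0: -151; q=1: -153; q=2: -141; q=3: -123; q=4: -99; q=5: -80; q=6: -72; q=7: -81.
Profit is maximized at q = 6. AVC there is 185/6 = $30.83 ≤ P, so producing beats shutting down (which would give -$151).

q = 6; profit = -$72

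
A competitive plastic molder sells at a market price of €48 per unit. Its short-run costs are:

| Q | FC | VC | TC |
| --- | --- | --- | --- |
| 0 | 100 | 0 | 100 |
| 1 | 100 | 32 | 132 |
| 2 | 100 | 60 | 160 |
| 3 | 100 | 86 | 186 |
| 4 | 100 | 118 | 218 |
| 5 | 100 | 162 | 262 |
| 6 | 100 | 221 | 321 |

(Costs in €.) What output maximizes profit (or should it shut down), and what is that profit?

Q = 5; profit = -€22

Compute π = P·Q − TC at each output: Q=0: -100; Q=1: -84; Q=2: -64; Q=3: -42; Q=4: -26; Q=5: -22; Q=6: -33.
Profit is maximized at Q = 5. AVC there is 162/5 = €32.40 ≤ P, so producing beats shutting down (which would give -€100).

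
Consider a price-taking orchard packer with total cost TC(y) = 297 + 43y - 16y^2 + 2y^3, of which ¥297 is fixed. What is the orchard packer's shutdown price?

The firm shuts down when price falls below the minimum of average variable cost. AVC = VC/y = 43 - 16y + 2y^2.
At the minimum of AVC, MC = AVC. MC = 43 - 32y + 6y^2; setting MC = AVC gives 4y^2 - 16y = 0, so y = 4. min AVC = 11.
For P < ¥11 the firm produces nothing.

¥11 per unit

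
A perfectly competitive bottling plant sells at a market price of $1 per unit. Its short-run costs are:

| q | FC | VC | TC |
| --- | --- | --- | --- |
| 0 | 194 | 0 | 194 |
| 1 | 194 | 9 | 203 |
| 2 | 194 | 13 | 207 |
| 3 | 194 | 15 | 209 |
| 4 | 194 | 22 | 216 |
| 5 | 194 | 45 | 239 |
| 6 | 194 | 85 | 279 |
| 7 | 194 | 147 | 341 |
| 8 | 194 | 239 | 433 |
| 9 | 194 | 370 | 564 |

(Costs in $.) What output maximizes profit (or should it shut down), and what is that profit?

q = 0 (shut down); profit = -$194

Compute π = P·q − TC at each output: q=0: -194; q=1: -202; q=2: -205; q=3: -206; q=4: -212; q=5: -234; q=6: -273; q=7: -334; q=8: -425; q=9: -555.
Profit is highest at q = 0. Equivalently, the lowest AVC in the table is 15/3 ≈ $5 at q = 3, and P = $1 falls below it — price never covers variable cost, so the firm shuts down and loses only its fixed cost.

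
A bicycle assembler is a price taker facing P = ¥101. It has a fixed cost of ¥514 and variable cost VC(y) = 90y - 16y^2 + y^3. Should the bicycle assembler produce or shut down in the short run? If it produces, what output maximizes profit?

Produce at y = 11

Strip out fixed cost: VC = 90y - 16y^2 + y^3. Then AVC = 90 - 16y + y^2 and MC = 90 - 32y + 3y^2.
AVC hits its minimum where MC = AVC, at y = 8, giving min AVC = 90 - 16·8 + 8^2 = ¥26.
Because ¥101 ≥ ¥26, revenue can cover variable cost; the firm operates.
Solving P = MC: -11 - 32y + 3y^2 = 0 ⇒ y = -1/3 or 11. On the upward-sloping branch, y* = 11.
Check: AVC at y = 11 is ¥35 ≤ P, so revenue covers variable cost.
Profit = P·y − TC = 101·11 − 899 = ¥212.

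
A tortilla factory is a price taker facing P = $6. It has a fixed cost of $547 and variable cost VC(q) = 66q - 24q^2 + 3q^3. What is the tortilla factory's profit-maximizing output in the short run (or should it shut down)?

Strip out fixed cost: VC = 66q - 24q^2 + 3q^3. Then AVC = 66 - 24q + 3q^2 and MC = 66 - 48q + 9q^2.
The AVC parabola has its vertex at q = 24/6 = 4, where AVC = 66 - 24·4 + 3·4^2 = $18.
With P < min AVC ($6 < $18), every unit sold adds to the loss.
The firm minimizes its loss by shutting down and losing only its fixed cost of $547.

Shut down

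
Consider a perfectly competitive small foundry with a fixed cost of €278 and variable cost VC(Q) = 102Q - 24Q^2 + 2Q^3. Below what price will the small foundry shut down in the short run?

Short-run supply begins at min AVC. From VC = 102Q - 24Q^2 + 2Q^3, AVC = 102 - 24Q + 2Q^2.
dAVC/dQ = -24 + 4Q = 0 gives Q = 6. min AVC = 102 - 24·6 + 2·6^2 = 30.
So the shutdown price is €30.

€30 per unit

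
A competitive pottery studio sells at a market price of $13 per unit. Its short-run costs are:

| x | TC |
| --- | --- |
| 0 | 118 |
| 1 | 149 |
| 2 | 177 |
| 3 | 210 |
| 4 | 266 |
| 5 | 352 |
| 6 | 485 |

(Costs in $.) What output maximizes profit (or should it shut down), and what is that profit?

Compute π = P·x − TC at each output: x=0: -118; x=1: -136; x=2: -151; x=3: -171; x=4: -214; x=5: -287; x=6: -407.
Profit is highest at x = 0. Equivalently, the lowest AVC in the table is 59/2 ≈ $29.50 at x = 2, and P = $13 falls below it — price never covers variable cost, so the firm shuts down and loses only its fixed cost.

x = 0 (shut down); profit = -$118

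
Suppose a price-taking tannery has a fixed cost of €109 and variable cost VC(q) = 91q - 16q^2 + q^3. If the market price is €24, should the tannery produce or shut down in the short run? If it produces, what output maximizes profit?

Shut down

Variable cost is VC = 91q - 16q^2 + q^3, so AVC = VC/q = 91 - 16q + q^2 and MC = dTC/dq = 91 - 32q + 3q^2.
AVC hits its minimum where MC = AVC, at q = 8, giving min AVC = 91 - 16·8 + 8^2 = €27.
Since P = €24 < min AVC = €27, price fails to cover variable cost at any output.
The firm minimizes its loss by shutting down and losing only its fixed cost of €109.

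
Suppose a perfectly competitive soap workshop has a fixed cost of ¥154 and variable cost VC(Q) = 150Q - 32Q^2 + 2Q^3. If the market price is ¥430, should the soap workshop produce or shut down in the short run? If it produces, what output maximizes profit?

Produce at Q = 14

From TC, MC = TC'(Q) = 150 - 64Q + 6Q^2 and AVC = VC/Q = 150 - 32Q + 2Q^2.
AVC hits its minimum where MC = AVC, at Q = 8, giving min AVC = 150 - 32·8 + 2·8^2 = ¥22.
P = ¥430 exceeds min AVC = ¥22, so the firm stays open.
Set P = MC: 430 = 150 - 64Q + 6Q^2 → -280 - 64Q + 6Q^2 = 0. The roots are Q = -10/3 and Q = 14; the profit-maximizing output is on the rising part of MC, so Q* = 14.
Check: AVC at Q = 14 is ¥94 ≤ P, so revenue covers variable cost.
Profit = P·Q − TC = 430·14 − 1470 = ¥4550.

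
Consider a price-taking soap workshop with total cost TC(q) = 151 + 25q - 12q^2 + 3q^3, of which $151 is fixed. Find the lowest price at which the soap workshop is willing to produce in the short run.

Short-run supply begins at min AVC. From VC = 25q - 12q^2 + 3q^3, AVC = 25 - 12q + 3q^2.
dAVC/dq = -12 + 6q = 0 gives q = 2. min AVC = 25 - 12·2 + 3·2^2 = 13.
For P < $13 the firm produces nothing.

$13 per unit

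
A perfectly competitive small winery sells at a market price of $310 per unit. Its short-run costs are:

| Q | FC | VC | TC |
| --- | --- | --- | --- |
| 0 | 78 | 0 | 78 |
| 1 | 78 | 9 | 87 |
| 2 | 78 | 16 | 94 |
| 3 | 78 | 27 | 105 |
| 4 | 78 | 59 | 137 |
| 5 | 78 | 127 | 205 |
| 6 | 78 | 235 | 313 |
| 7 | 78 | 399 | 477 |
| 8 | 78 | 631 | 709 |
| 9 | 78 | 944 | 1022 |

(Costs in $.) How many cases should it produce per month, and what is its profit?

Compute π = P·Q − TC at each output: Q=0: -78; Q=1: 223; Q=2: 526; Q=3: 825; Q=4: 1103; Q=5: 1345; Q=6: 1547; Q=7: 1693; Q=8: 1771; Q=9: 1768.
Profit is maximized at Q = 8. AVC there is 631/8 = $78.88 ≤ P, so producing beats shutting down (which would give -$78).

Q = 8; profit = $1771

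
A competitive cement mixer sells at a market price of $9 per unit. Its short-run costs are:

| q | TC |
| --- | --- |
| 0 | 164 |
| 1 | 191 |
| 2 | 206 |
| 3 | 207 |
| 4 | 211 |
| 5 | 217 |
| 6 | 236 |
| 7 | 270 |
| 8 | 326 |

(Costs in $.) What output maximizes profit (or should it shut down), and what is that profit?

q = 0 (shut down); profit = -$164

Tabulate TR − TC: q=0: -164; q=1: -182; q=2: -188; q=3: -180; q=4: -175; q=5: -172; q=6: -182; q=7: -207; q=8: -254.
Profit is highest at q = 0. Equivalently, the lowest AVC in the table is 53/5 ≈ $10.60 at q = 5, and P = $9 falls below it — price never covers variable cost, so the firm shuts down and loses only its fixed cost.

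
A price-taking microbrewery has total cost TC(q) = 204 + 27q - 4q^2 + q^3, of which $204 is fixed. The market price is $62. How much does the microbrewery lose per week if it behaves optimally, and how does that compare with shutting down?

Profit = -$54 at q = 5

AVC = 27 - 4q + q^2 has its minimum $23 at q = 2; price $62 clears that bar, so the firm operates.
MC = 27 - 8q + 3q^2. Setting P = MC and taking the root on the rising branch gives q* = 5.
TR = 62·5 = 310. TC = 204 + 160 = 364. Profit = 310 − 364 = -$54.
By producing, the firm covers all variable cost plus $150 of fixed cost; shutting down would lose the full $204.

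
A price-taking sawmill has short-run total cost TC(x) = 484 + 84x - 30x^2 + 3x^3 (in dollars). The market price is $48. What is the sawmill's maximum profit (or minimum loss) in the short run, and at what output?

AVC = 84 - 30x + 3x^2 has its minimum $9 at x = 5; price $48 clears that bar, so the firm operates.
MC = 84 - 60x + 9x^2. Setting P = MC and taking the root on the rising branch gives x* = 6.
TR = 48·6 = 288. TC = 484 + 72 = 556. Profit = 288 − 556 = -$268.
By producing, the firm covers all variable cost plus $216 of fixed cost; shutting down would lose the full $484.

Profit = -$268 at x = 6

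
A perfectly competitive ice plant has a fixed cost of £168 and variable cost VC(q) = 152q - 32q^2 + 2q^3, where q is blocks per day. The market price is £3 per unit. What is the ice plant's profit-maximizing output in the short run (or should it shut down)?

From TC, MC = TC'(q) = 152 - 64q + 6q^2 and AVC = VC/q = 152 - 32q + 2q^2.
The AVC parabola has its vertex at q = 32/4 = 8, where AVC = 152 - 32·8 + 2·8^2 = £24.
With P < min AVC (£3 < £24), every unit sold adds to the loss.
Best response: produce nothing and absorb the £168 fixed cost.

Shut down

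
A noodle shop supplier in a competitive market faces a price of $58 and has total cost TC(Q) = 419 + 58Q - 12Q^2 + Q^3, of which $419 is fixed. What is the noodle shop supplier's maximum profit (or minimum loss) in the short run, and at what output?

AVC = 58 - 12Q + Q^2 has its minimum $22 at Q = 6; price $58 clears that bar, so the firm operates.
MC = 58 - 24Q + 3Q^2. Setting P = MC and taking the root on the rising branch gives Q* = 8.
TR = 58·8 = 464. TC = 419 + 208 = 627. Profit = 464 − 627 = -$163.
That loss of $163 beats the $419 the firm would lose by shutting down; producing recovers $256 of fixed cost.

Profit = -$163 at Q = 8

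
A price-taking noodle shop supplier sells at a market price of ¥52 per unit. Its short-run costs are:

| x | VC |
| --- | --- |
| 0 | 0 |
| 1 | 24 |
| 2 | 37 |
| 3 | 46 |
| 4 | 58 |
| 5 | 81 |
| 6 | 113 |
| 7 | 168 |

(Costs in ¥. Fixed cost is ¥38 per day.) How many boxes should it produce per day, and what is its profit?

Profit at each row (π = 52x − TC): x=0: -38; x=1: -10; x=2: 29; x=3: 72; x=4: 112; x=5: 141; x=6: 161; x=7: 158.
Profit is maximized at x = 6. AVC there is 113/6 = ¥18.83 ≤ P, so producing beats shutting down (which would give -¥38).

x = 6; profit = ¥161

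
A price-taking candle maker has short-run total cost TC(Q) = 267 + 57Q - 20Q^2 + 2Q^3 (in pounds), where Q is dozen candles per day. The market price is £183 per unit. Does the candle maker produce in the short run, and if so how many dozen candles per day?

Strip out fixed cost: VC = 57Q - 20Q^2 + 2Q^3. Then AVC = 57 - 20Q + 2Q^2 and MC = 57 - 40Q + 6Q^2.
The AVC parabola has its vertex at Q = 20/4 = 5, where AVC = 57 - 20·5 + 2·5^2 = £7.
Since P = £183 ≥ min AVC = £7, price covers variable cost and the firm should produce.
Solving P = MC: -126 - 40Q + 6Q^2 = 0 ⇒ Q = -7/3 or 9. On the upward-sloping branch, Q* = 9.
Check: AVC at Q = 9 is £39 ≤ P, so revenue covers variable cost.
Profit = P·Q − TC = 183·9 − 618 = £1029.

Produce at Q = 9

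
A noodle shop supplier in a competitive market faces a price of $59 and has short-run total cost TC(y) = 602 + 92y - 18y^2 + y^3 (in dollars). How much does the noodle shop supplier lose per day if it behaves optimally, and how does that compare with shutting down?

AVC = 92 - 18y + y^2 has its minimum $11 at y = 9; price $59 clears that bar, so the firm operates.
With MC = 92 - 36y + 3y^2, P = MC on the upward-sloping part at y* = 11.
TR = 59·11 = 649. TC = 602 + 165 = 767. Profit = 649 − 767 = -$118.
Shutting down would mean losing the fixed cost of $602, so operating at a loss of $118 is better by $484.

Profit = -$118 at y = 11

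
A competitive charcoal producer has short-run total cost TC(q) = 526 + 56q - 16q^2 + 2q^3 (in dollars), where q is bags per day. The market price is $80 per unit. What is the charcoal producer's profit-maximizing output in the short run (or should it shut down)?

Strip out fixed cost: VC = 56q - 16q^2 + 2q^3. Then AVC = 56 - 16q + 2q^2 and MC = 56 - 32q + 6q^2.
AVC is minimized where dAVC/dq = -16 + 4q = 0, at q = 4; min AVC = 56 - 16·4 + 2·4^2 = $24.
Because $80 ≥ $24, revenue can cover variable cost; the firm operates.
Solving P = MC: -24 - 32q + 6q^2 = 0 ⇒ q = -2/3 or 6. On the upward-sloping branch, q* = 6.
Check: AVC at q = 6 is $32 ≤ P, so revenue covers variable cost.
Profit = P·q − TC = 80·6 − 718 = -$238, a loss, but smaller than the $526 fixed cost the firm would lose by shutting down.

Produce at q = 6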